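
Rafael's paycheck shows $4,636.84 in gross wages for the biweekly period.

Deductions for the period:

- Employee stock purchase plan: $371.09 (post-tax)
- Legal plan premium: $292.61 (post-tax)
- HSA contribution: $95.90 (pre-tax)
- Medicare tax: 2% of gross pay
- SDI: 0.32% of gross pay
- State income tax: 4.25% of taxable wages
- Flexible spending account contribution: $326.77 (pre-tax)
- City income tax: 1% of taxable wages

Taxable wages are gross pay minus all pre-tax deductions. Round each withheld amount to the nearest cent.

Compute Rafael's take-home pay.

HSA contribution: $95.90
Flexible spending account contribution: $326.77
Pre-tax total = $95.90 + $326.77 = $422.67
Taxable wages = $4,636.84 − $422.67 = $4,214.17
State income tax: $4,214.17 × 0.0425 = $179.10
City income tax: $4,214.17 × 0.01 = $42.14
SDI: $4,636.84 × 0.0032 = $14.84
Medicare tax: $4,636.84 × 0.02 = $92.74
Employee stock purchase plan: $371.09
Legal plan premium: $292.61
Total deductions = $95.90 + $326.77 + $179.10 + $42.14 + $14.84 + $92.74 + $371.09 + $292.61 = $1,415.19
Net pay = $4,636.84 − $1,415.19 = $3,221.65

$3,221.65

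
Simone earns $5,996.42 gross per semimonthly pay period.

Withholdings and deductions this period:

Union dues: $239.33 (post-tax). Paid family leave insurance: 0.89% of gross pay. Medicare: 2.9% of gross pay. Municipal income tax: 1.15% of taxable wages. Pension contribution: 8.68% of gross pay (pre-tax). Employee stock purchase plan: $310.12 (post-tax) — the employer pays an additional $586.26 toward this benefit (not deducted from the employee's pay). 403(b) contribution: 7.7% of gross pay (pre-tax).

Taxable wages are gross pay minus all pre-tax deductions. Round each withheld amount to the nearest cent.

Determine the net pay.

$4,179.83

403(b) contribution: $5,996.42 × 0.077 = $461.72
Pension contribution: $5,996.42 × 0.0868 = $520.49
Pre-tax total = $461.72 + $520.49 = $982.21
Taxable wages = $5,996.42 − $982.21 = $5,014.21
Municipal income tax: $5,014.21 × 0.0115 = $57.66
Paid family leave insurance: $5,996.42 × 0.0089 = $53.37
Medicare: $5,996.42 × 0.029 = $173.90
Union dues: $239.33
Employee stock purchase plan: $310.12
(Employer's $586.26 toward employee stock purchase plan is not withheld from the employee.)
Total deductions = $461.72 + $520.49 + $57.66 + $53.37 + $173.90 + $239.33 + $310.12 = $1,816.59
Net pay = $5,996.42 − $1,816.59 = $4,179.83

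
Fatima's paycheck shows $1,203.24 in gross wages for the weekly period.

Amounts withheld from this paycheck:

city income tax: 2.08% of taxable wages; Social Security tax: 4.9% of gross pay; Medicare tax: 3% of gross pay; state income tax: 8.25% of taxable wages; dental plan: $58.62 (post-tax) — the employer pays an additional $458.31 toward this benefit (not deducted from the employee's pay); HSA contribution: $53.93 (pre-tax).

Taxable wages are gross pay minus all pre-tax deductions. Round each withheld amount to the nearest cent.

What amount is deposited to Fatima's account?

HSA contribution: $53.93
Taxable wages = $1,203.24 − $53.93 = $1,149.31
City income tax: $1,149.31 × 0.0208 = $23.91
State income tax: $1,149.31 × 0.0825 = $94.82
Medicare tax: $1,203.24 × 0.03 = $36.10
Social Security tax: $1,203.24 × 0.049 = $58.96
Dental plan: $58.62
(Employer's $458.31 toward dental plan is not withheld from the employee.)
Total deductions = $53.93 + $23.91 + $94.82 + $36.10 + $58.96 + $58.62 = $326.34
Net pay = $1,203.24 − $326.34 = $876.90

$876.90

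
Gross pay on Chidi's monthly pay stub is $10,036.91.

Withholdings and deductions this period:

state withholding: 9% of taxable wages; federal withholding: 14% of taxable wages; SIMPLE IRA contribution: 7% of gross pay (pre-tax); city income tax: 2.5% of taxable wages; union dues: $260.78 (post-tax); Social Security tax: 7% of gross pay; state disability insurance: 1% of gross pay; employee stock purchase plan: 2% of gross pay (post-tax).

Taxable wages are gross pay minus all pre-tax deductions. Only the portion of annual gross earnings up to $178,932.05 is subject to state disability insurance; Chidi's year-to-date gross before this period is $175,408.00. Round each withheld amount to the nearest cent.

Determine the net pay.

$5,754.73

SIMPLE IRA contribution: $10,036.91 × 0.07 = $702.58
Taxable wages = $10,036.91 − $702.58 = $9,334.33
City income tax: $9,334.33 × 0.025 = $233.36
Federal withholding: $9,334.33 × 0.14 = $1,306.81
State withholding: $9,334.33 × 0.09 = $840.09
Social Security tax: $10,036.91 × 0.07 = $702.58
State disability insurance: only $178,932.05 − $175,408.00 = $3,524.05 of this check is subject → $3,524.05 × 0.01 = $35.24
Union dues: $260.78
Employee stock purchase plan: $10,036.91 × 0.02 = $200.74
Total deductions = $702.58 + $233.36 + $1,306.81 + $840.09 + $702.58 + $35.24 + $260.78 + $200.74 = $4,282.18
Net pay = $10,036.91 − $4,282.18 = $5,754.73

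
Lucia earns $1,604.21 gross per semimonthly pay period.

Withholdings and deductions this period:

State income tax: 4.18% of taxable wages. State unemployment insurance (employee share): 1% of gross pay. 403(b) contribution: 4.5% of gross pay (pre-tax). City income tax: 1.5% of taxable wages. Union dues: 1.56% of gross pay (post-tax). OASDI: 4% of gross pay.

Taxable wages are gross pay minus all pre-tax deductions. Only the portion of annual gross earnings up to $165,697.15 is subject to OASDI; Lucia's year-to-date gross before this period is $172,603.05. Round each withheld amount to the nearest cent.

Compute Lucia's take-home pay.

403(b) contribution: $1,604.21 × 0.045 = $72.19
Taxable wages = $1,604.21 − $72.19 = $1,532.02
City income tax: $1,532.02 × 0.015 = $22.98
State income tax: $1,532.02 × 0.0418 = $64.04
State unemployment insurance (employee share): $1,604.21 × 0.01 = $16.04
OASDI: annual cap $165,697.15 already reached (YTD $172,603.05), so $0.00
Union dues: $1,604.21 × 0.0156 = $25.03
Total deductions = $72.19 + $22.98 + $64.04 + $16.04 + $0.00 + $25.03 = $200.28
Net pay = $1,604.21 − $200.28 = $1,403.93

$1,403.93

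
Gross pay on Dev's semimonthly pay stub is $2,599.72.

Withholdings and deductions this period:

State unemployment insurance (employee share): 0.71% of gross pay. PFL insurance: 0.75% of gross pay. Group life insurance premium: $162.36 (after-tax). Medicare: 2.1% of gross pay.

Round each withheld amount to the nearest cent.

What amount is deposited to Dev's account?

State unemployment insurance (employee share): $2,599.72 × 0.0071 = $18.46
PFL insurance: $2,599.72 × 0.0075 = $19.50
Medicare: $2,599.72 × 0.021 = $54.59
Group life insurance premium: $162.36
Total deductions = $18.46 + $19.50 + $54.59 + $162.36 = $254.91
Net pay = $2,599.72 − $254.91 = $2,344.81

$2,344.81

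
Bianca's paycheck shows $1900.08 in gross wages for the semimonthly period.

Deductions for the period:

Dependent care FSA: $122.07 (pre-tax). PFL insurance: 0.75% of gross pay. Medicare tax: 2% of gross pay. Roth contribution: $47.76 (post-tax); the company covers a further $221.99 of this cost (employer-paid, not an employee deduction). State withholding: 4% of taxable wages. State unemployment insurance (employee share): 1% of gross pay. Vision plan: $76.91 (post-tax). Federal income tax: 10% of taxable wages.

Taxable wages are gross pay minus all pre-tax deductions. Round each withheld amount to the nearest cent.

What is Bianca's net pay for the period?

$1333.17

Dependent care FSA: $122.07
Taxable wages = $1900.08 − $122.07 = $1778.01
Federal income tax: $1778.01 × 0.1 = $177.80
State withholding: $1778.01 × 0.04 = $71.12
State unemployment insurance (employee share): $1900.08 × 0.01 = $19.00
Medicare tax: $1900.08 × 0.02 = $38.00
PFL insurance: $1900.08 × 0.0075 = $14.25
Roth contribution: $47.76
Vision plan: $76.91
(Employer's $221.99 toward Roth contribution is not withheld from the employee.)
Total deductions = $122.07 + $177.80 + $71.12 + $19.00 + $38.00 + $14.25 + $47.76 + $76.91 = $566.91
Net pay = $1900.08 − $566.91 = $1333.17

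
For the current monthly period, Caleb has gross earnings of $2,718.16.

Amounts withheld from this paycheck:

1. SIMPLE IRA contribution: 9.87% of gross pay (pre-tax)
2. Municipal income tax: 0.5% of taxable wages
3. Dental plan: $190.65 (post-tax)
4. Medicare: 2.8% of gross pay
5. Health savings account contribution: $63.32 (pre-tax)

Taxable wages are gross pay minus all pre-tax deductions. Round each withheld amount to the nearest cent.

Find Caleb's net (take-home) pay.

SIMPLE IRA contribution: $2,718.16 × 0.0987 = $268.28
Health savings account contribution: $63.32
Pre-tax total = $268.28 + $63.32 = $331.60
Taxable wages = $2,718.16 − $331.60 = $2,386.56
Municipal income tax: $2,386.56 × 0.005 = $11.93
Medicare: $2,718.16 × 0.028 = $76.11
Dental plan: $190.65
Total deductions = $268.28 + $63.32 + $11.93 + $76.11 + $190.65 = $610.29
Net pay = $2,718.16 − $610.29 = $2,107.87

$2,107.87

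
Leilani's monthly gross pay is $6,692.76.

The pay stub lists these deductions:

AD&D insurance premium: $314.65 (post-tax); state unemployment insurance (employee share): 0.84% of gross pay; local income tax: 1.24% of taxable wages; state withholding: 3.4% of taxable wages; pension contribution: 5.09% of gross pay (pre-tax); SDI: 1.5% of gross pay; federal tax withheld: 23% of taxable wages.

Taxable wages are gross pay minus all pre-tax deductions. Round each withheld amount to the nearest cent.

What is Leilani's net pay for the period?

$4,125.12

Pension contribution: $6,692.76 × 0.0509 = $340.66
Taxable wages = $6,692.76 − $340.66 = $6,352.10
Local income tax: $6,352.10 × 0.0124 = $78.77
State withholding: $6,352.10 × 0.034 = $215.97
Federal tax withheld: $6,352.10 × 0.23 = $1,460.98
SDI: $6,692.76 × 0.015 = $100.39
State unemployment insurance (employee share): $6,692.76 × 0.0084 = $56.22
AD&D insurance premium: $314.65
Total deductions = $340.66 + $78.77 + $215.97 + $1,460.98 + $100.39 + $56.22 + $314.65 = $2,567.64
Net pay = $6,692.76 − $2,567.64 = $4,125.12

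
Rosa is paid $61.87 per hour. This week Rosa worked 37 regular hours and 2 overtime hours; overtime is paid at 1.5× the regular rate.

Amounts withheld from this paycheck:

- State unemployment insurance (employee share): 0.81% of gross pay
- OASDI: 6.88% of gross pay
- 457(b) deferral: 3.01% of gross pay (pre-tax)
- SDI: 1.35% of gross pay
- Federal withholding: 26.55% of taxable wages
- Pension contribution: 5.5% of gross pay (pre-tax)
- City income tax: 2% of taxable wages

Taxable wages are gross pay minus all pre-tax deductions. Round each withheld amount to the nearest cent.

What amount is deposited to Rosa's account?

$1394.04

Regular pay: 37 × $61.87 = $2289.19
Overtime pay: 2 × $61.87 × 1.5 = $185.61
Gross pay = $2289.19 + $185.61 = $2474.80
Pension contribution: $2474.80 × 0.055 = $136.11
457(b) deferral: $2474.80 × 0.0301 = $74.49
Pre-tax total = $136.11 + $74.49 = $210.60
Taxable wages = $2474.80 − $210.60 = $2264.20
Federal withholding: $2264.20 × 0.2655 = $601.15
City income tax: $2264.20 × 0.02 = $45.28
State unemployment insurance (employee share): $2474.80 × 0.0081 = $20.05
OASDI: $2474.80 × 0.0688 = $170.27
SDI: $2474.80 × 0.0135 = $33.41
Total deductions = $136.11 + $74.49 + $601.15 + $45.28 + $20.05 + $170.27 + $33.41 = $1080.76
Net pay = $2474.80 − $1080.76 = $1394.04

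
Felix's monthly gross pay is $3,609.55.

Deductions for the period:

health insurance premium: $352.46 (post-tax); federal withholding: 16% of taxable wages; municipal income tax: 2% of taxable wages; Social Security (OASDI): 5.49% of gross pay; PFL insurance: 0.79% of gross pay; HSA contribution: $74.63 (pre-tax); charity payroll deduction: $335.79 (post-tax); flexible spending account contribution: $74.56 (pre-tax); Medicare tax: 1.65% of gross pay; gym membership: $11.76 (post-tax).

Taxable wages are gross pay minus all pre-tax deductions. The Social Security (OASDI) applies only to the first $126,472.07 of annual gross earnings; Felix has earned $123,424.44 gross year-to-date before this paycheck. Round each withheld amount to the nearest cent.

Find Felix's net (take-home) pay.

$1,882.09

HSA contribution: $74.63
Flexible spending account contribution: $74.56
Pre-tax total = $74.63 + $74.56 = $149.19
Taxable wages = $3,609.55 − $149.19 = $3,460.36
Federal withholding: $3,460.36 × 0.16 = $553.66
Municipal income tax: $3,460.36 × 0.02 = $69.21
Medicare tax: $3,609.55 × 0.0165 = $59.56
PFL insurance: $3,609.55 × 0.0079 = $28.52
Social Security (OASDI): only $126,472.07 − $123,424.44 = $3,047.63 of this check is subject → $3,047.63 × 0.0549 = $167.31
Charity payroll deduction: $335.79
Gym membership: $11.76
Health insurance premium: $352.46
Total deductions = $74.63 + $74.56 + $553.66 + $69.21 + $59.56 + $28.52 + $167.31 + $335.79 + $11.76 + $352.46 = $1,727.46
Net pay = $3,609.55 − $1,727.46 = $1,882.09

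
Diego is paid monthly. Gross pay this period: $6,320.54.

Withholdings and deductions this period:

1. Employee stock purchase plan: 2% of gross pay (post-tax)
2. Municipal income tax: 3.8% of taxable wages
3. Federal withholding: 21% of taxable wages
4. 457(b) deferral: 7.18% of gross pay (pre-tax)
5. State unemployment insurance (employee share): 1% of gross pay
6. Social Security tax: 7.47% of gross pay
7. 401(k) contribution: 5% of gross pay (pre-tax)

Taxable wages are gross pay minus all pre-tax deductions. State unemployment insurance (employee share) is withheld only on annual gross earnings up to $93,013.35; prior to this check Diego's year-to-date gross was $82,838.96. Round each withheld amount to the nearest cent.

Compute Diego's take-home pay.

$3,512.36

401(k) contribution: $6,320.54 × 0.05 = $316.03
457(b) deferral: $6,320.54 × 0.0718 = $453.81
Pre-tax total = $316.03 + $453.81 = $769.84
Taxable wages = $6,320.54 − $769.84 = $5,550.70
Municipal income tax: $5,550.70 × 0.038 = $210.93
Federal withholding: $5,550.70 × 0.21 = $1,165.65
Social Security tax: $6,320.54 × 0.0747 = $472.14
State unemployment insurance (employee share): cap not yet reached, full $6,320.54 is subject → $6,320.54 × 0.01 = $63.21
Employee stock purchase plan: $6,320.54 × 0.02 = $126.41
Total deductions = $316.03 + $453.81 + $210.93 + $1,165.65 + $472.14 + $63.21 + $126.41 = $2,808.18
Net pay = $6,320.54 − $2,808.18 = $3,512.36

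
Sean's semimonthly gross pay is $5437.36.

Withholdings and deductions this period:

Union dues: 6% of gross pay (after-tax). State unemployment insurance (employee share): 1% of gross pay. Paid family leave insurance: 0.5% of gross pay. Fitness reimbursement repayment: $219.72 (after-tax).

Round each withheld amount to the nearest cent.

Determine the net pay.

State unemployment insurance (employee share): $5437.36 × 0.01 = $54.37
Paid family leave insurance: $5437.36 × 0.005 = $27.19
Fitness reimbursement repayment: $219.72
Union dues: $5437.36 × 0.06 = $326.24
Total deductions = $54.37 + $27.19 + $219.72 + $326.24 = $627.52
Net pay = $5437.36 − $627.52 = $4809.84

$4809.84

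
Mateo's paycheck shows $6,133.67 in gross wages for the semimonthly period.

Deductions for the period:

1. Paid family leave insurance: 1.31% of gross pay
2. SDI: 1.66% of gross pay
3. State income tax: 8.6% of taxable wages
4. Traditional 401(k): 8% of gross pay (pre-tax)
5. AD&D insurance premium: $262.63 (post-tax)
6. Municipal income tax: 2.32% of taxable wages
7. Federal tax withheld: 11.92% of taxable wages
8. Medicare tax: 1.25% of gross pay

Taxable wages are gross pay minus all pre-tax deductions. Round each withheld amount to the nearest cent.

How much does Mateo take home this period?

$3,832.65

Traditional 401(k): $6,133.67 × 0.08 = $490.69
Taxable wages = $6,133.67 − $490.69 = $5,642.98
Federal tax withheld: $5,642.98 × 0.1192 = $672.64
Municipal income tax: $5,642.98 × 0.0232 = $130.92
State income tax: $5,642.98 × 0.086 = $485.30
SDI: $6,133.67 × 0.0166 = $101.82
Paid family leave insurance: $6,133.67 × 0.0131 = $80.35
Medicare tax: $6,133.67 × 0.0125 = $76.67
AD&D insurance premium: $262.63
Total deductions = $490.69 + $672.64 + $130.92 + $485.30 + $101.82 + $80.35 + $76.67 + $262.63 = $2,301.02
Net pay = $6,133.67 − $2,301.02 = $3,832.65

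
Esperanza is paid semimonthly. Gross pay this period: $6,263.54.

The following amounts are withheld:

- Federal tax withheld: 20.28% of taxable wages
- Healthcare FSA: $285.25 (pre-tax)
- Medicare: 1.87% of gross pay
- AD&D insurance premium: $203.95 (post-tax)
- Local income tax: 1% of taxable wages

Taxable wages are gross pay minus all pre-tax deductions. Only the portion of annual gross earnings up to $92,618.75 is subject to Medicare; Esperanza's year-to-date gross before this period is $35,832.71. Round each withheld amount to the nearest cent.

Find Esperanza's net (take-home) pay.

Healthcare FSA: $285.25
Taxable wages = $6,263.54 − $285.25 = $5,978.29
Federal tax withheld: $5,978.29 × 0.2028 = $1,212.40
Local income tax: $5,978.29 × 0.01 = $59.78
Medicare: cap not yet reached, full $6,263.54 is subject → $6,263.54 × 0.0187 = $117.13
AD&D insurance premium: $203.95
Total deductions = $285.25 + $1,212.40 + $59.78 + $117.13 + $203.95 = $1,878.51
Net pay = $6,263.54 − $1,878.51 = $4,385.03

$4,385.03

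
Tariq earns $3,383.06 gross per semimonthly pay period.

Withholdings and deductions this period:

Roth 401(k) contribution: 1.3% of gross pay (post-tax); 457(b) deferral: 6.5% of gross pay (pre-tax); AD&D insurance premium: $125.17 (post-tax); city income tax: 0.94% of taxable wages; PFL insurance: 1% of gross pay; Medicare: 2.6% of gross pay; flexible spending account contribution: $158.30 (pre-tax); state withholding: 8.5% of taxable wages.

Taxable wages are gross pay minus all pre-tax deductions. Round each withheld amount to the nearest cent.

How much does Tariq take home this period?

$2,430.26

Flexible spending account contribution: $158.30
457(b) deferral: $3,383.06 × 0.065 = $219.90
Pre-tax total = $158.30 + $219.90 = $378.20
Taxable wages = $3,383.06 − $378.20 = $3,004.86
State withholding: $3,004.86 × 0.085 = $255.41
City income tax: $3,004.86 × 0.0094 = $28.25
PFL insurance: $3,383.06 × 0.01 = $33.83
Medicare: $3,383.06 × 0.026 = $87.96
Roth 401(k) contribution: $3,383.06 × 0.013 = $43.98
AD&D insurance premium: $125.17
Total deductions = $158.30 + $219.90 + $255.41 + $28.25 + $33.83 + $87.96 + $43.98 + $125.17 = $952.80
Net pay = $3,383.06 − $952.80 = $2,430.26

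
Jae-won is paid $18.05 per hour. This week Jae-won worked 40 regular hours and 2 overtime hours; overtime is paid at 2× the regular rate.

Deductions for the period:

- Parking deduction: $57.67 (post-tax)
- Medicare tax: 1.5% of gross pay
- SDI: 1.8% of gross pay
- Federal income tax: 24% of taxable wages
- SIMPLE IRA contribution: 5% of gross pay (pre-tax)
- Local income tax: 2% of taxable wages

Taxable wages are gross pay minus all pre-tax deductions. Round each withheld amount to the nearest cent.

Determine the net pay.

$474.44

Regular pay: 40 × $18.05 = $722.00
Overtime pay: 2 × $18.05 × 2 = $72.20
Gross pay = $722.00 + $72.20 = $794.20
SIMPLE IRA contribution: $794.20 × 0.05 = $39.71
Taxable wages = $794.20 − $39.71 = $754.49
Local income tax: $754.49 × 0.02 = $15.09
Federal income tax: $754.49 × 0.24 = $181.08
Medicare tax: $794.20 × 0.015 = $11.91
SDI: $794.20 × 0.018 = $14.30
Parking deduction: $57.67
Total deductions = $39.71 + $15.09 + $181.08 + $11.91 + $14.30 + $57.67 = $319.76
Net pay = $794.20 − $319.76 = $474.44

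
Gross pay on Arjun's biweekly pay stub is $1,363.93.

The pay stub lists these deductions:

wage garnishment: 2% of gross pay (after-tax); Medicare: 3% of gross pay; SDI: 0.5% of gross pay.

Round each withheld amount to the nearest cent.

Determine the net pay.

$1,288.91

SDI: $1,363.93 × 0.005 = $6.82
Medicare: $1,363.93 × 0.03 = $40.92
Wage garnishment: $1,363.93 × 0.02 = $27.28
Total deductions = $6.82 + $40.92 + $27.28 = $75.02
Net pay = $1,363.93 − $75.02 = $1,288.91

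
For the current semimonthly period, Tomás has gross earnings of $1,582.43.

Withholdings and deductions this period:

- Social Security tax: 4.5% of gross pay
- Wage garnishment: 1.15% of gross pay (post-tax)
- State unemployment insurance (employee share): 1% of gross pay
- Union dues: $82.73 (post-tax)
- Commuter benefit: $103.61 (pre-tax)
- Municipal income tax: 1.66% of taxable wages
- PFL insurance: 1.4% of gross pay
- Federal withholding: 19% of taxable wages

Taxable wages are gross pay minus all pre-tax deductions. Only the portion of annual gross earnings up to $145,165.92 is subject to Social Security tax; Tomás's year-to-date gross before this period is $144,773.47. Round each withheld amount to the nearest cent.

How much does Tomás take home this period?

Commuter benefit: $103.61
Taxable wages = $1,582.43 − $103.61 = $1,478.82
Federal withholding: $1,478.82 × 0.19 = $280.98
Municipal income tax: $1,478.82 × 0.0166 = $24.55
Social Security tax: only $145,165.92 − $144,773.47 = $392.45 of this check is subject → $392.45 × 0.045 = $17.66
State unemployment insurance (employee share): $1,582.43 × 0.01 = $15.82
PFL insurance: $1,582.43 × 0.014 = $22.15
Wage garnishment: $1,582.43 × 0.0115 = $18.20
Union dues: $82.73
Total deductions = $103.61 + $280.98 + $24.55 + $17.66 + $15.82 + $22.15 + $18.20 + $82.73 = $565.70
Net pay = $1,582.43 − $565.70 = $1,016.73

$1,016.73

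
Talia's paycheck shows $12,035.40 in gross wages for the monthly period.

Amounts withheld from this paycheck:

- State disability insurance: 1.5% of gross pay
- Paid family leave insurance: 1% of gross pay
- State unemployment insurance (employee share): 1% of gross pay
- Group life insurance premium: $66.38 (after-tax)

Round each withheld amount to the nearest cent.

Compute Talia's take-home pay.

Paid family leave insurance: $12,035.40 × 0.01 = $120.35
State disability insurance: $12,035.40 × 0.015 = $180.53
State unemployment insurance (employee share): $12,035.40 × 0.01 = $120.35
Group life insurance premium: $66.38
Total deductions = $120.35 + $180.53 + $120.35 + $66.38 = $487.61
Net pay = $12,035.40 − $487.61 = $11,547.79

$11,547.79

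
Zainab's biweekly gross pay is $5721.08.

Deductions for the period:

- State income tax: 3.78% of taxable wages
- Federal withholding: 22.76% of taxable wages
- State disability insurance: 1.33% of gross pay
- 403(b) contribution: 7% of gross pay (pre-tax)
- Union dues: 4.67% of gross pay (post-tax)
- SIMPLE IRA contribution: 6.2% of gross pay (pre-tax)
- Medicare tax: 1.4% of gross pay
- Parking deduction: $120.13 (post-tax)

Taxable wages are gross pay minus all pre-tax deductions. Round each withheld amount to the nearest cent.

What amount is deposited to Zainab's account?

$3104.45

403(b) contribution: $5721.08 × 0.07 = $400.48
SIMPLE IRA contribution: $5721.08 × 0.062 = $354.71
Pre-tax total = $400.48 + $354.71 = $755.19
Taxable wages = $5721.08 − $755.19 = $4965.89
Federal withholding: $4965.89 × 0.2276 = $1130.24
State income tax: $4965.89 × 0.0378 = $187.71
State disability insurance: $5721.08 × 0.0133 = $76.09
Medicare tax: $5721.08 × 0.014 = $80.10
Parking deduction: $120.13
Union dues: $5721.08 × 0.0467 = $267.17
Total deductions = $400.48 + $354.71 + $1130.24 + $187.71 + $76.09 + $80.10 + $120.13 + $267.17 = $2616.63
Net pay = $5721.08 − $2616.63 = $3104.45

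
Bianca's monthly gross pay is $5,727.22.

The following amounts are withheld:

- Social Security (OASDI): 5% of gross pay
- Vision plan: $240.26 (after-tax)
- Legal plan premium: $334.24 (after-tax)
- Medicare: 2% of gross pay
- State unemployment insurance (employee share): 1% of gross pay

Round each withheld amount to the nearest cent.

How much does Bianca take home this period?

$4,694.55

State unemployment insurance (employee share): $5,727.22 × 0.01 = $57.27
Medicare: $5,727.22 × 0.02 = $114.54
Social Security (OASDI): $5,727.22 × 0.05 = $286.36
Legal plan premium: $334.24
Vision plan: $240.26
Total deductions = $57.27 + $114.54 + $286.36 + $334.24 + $240.26 = $1,032.67
Net pay = $5,727.22 − $1,032.67 = $4,694.55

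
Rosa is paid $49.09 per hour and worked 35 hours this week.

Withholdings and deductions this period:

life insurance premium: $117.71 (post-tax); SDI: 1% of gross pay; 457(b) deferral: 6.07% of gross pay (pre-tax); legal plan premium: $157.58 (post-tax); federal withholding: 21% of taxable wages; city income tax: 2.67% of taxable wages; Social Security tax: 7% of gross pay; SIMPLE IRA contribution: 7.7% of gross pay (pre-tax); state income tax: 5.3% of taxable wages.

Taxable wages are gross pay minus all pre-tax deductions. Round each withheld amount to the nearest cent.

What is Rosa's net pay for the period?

$639.61

Gross pay: 35 × $49.09 = $1,718.15
457(b) deferral: $1,718.15 × 0.0607 = $104.29
SIMPLE IRA contribution: $1,718.15 × 0.077 = $132.30
Pre-tax total = $104.29 + $132.30 = $236.59
Taxable wages = $1,718.15 − $236.59 = $1,481.56
City income tax: $1,481.56 × 0.0267 = $39.56
State income tax: $1,481.56 × 0.053 = $78.52
Federal withholding: $1,481.56 × 0.21 = $311.13
SDI: $1,718.15 × 0.01 = $17.18
Social Security tax: $1,718.15 × 0.07 = $120.27
Legal plan premium: $157.58
Life insurance premium: $117.71
Total deductions = $104.29 + $132.30 + $39.56 + $78.52 + $311.13 + $17.18 + $120.27 + $157.58 + $117.71 = $1,078.54
Net pay = $1,718.15 − $1,078.54 = $639.61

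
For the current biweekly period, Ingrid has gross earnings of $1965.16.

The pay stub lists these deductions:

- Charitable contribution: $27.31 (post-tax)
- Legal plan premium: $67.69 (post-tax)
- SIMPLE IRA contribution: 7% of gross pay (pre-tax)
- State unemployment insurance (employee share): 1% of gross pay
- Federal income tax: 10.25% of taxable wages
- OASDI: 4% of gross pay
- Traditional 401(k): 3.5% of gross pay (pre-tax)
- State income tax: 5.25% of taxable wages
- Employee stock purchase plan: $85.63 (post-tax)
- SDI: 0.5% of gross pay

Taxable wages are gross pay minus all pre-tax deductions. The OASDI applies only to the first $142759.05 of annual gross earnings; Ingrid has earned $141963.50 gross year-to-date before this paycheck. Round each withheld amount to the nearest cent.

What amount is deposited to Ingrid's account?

Traditional 401(k): $1965.16 × 0.035 = $68.78
SIMPLE IRA contribution: $1965.16 × 0.07 = $137.56
Pre-tax total = $68.78 + $137.56 = $206.34
Taxable wages = $1965.16 − $206.34 = $1758.82
Federal income tax: $1758.82 × 0.1025 = $180.28
State income tax: $1758.82 × 0.0525 = $92.34
OASDI: only $142759.05 − $141963.50 = $795.55 of this check is subject → $795.55 × 0.04 = $31.82
State unemployment insurance (employee share): $1965.16 × 0.01 = $19.65
SDI: $1965.16 × 0.005 = $9.83
Legal plan premium: $67.69
Charitable contribution: $27.31
Employee stock purchase plan: $85.63
Total deductions = $68.78 + $137.56 + $180.28 + $92.34 + $31.82 + $19.65 + $9.83 + $67.69 + $27.31 + $85.63 = $720.89
Net pay = $1965.16 − $720.89 = $1244.27

$1244.27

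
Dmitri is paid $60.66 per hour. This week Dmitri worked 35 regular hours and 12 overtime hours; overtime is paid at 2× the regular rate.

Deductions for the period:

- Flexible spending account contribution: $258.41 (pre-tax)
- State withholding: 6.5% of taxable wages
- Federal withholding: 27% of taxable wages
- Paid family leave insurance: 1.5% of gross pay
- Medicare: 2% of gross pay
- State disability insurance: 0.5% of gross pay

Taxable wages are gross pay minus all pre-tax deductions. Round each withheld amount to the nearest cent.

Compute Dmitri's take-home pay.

$2,065.01

Regular pay: 35 × $60.66 = $2,123.10
Overtime pay: 12 × $60.66 × 2 = $1,455.84
Gross pay = $2,123.10 + $1,455.84 = $3,578.94
Flexible spending account contribution: $258.41
Taxable wages = $3,578.94 − $258.41 = $3,320.53
Federal withholding: $3,320.53 × 0.27 = $896.54
State withholding: $3,320.53 × 0.065 = $215.83
Medicare: $3,578.94 × 0.02 = $71.58
State disability insurance: $3,578.94 × 0.005 = $17.89
Paid family leave insurance: $3,578.94 × 0.015 = $53.68
Total deductions = $258.41 + $896.54 + $215.83 + $71.58 + $17.89 + $53.68 = $1,513.93
Net pay = $3,578.94 − $1,513.93 = $2,065.01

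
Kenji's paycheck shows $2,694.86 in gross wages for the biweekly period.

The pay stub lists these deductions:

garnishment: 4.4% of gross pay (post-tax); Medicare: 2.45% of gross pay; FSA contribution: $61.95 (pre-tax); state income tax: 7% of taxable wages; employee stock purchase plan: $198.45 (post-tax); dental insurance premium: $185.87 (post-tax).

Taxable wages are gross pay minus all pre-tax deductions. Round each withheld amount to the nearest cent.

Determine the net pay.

FSA contribution: $61.95
Taxable wages = $2,694.86 − $61.95 = $2,632.91
State income tax: $2,632.91 × 0.07 = $184.30
Medicare: $2,694.86 × 0.0245 = $66.02
Garnishment: $2,694.86 × 0.044 = $118.57
Employee stock purchase plan: $198.45
Dental insurance premium: $185.87
Total deductions = $61.95 + $184.30 + $66.02 + $118.57 + $198.45 + $185.87 = $815.16
Net pay = $2,694.86 − $815.16 = $1,879.70

$1,879.70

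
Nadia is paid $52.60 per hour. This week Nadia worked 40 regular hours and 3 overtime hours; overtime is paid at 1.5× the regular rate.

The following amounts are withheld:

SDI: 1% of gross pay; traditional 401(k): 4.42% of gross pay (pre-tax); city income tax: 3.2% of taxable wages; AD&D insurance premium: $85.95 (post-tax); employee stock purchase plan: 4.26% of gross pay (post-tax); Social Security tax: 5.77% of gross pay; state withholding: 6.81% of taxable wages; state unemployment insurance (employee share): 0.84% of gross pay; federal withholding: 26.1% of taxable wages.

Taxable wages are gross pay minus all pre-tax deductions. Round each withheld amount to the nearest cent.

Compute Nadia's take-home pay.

$1,065.58

Regular pay: 40 × $52.60 = $2,104.00
Overtime pay: 3 × $52.60 × 1.5 = $236.70
Gross pay = $2,104.00 + $236.70 = $2,340.70
Traditional 401(k): $2,340.70 × 0.0442 = $103.46
Taxable wages = $2,340.70 − $103.46 = $2,237.24
State withholding: $2,237.24 × 0.0681 = $152.36
City income tax: $2,237.24 × 0.032 = $71.59
Federal withholding: $2,237.24 × 0.261 = $583.92
State unemployment insurance (employee share): $2,340.70 × 0.0084 = $19.66
Social Security tax: $2,340.70 × 0.0577 = $135.06
SDI: $2,340.70 × 0.01 = $23.41
AD&D insurance premium: $85.95
Employee stock purchase plan: $2,340.70 × 0.0426 = $99.71
Total deductions = $103.46 + $152.36 + $71.59 + $583.92 + $19.66 + $135.06 + $23.41 + $85.95 + $99.71 = $1,275.12
Net pay = $2,340.70 − $1,275.12 = $1,065.58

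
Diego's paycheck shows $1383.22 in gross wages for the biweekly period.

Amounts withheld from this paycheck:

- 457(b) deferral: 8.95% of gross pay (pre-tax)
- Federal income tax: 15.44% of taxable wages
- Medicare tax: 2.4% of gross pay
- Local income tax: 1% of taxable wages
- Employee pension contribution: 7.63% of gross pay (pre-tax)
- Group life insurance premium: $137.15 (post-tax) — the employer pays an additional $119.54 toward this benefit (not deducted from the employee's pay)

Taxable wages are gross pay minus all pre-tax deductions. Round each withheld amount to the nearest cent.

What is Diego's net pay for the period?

$793.83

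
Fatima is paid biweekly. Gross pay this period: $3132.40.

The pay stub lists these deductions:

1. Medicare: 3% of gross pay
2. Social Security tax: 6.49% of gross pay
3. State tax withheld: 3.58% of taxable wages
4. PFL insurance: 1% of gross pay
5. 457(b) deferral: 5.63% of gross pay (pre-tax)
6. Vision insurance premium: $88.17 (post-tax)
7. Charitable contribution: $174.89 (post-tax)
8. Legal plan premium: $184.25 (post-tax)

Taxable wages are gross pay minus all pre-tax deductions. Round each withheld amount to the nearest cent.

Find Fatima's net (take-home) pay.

$2074.33

457(b) deferral: $3132.40 × 0.0563 = $176.35
Taxable wages = $3132.40 − $176.35 = $2956.05
State tax withheld: $2956.05 × 0.0358 = $105.83
Medicare: $3132.40 × 0.03 = $93.97
Social Security tax: $3132.40 × 0.0649 = $203.29
PFL insurance: $3132.40 × 0.01 = $31.32
Vision insurance premium: $88.17
Charitable contribution: $174.89
Legal plan premium: $184.25
Total deductions = $176.35 + $105.83 + $93.97 + $203.29 + $31.32 + $88.17 + $174.89 + $184.25 = $1058.07
Net pay = $3132.40 − $1058.07 = $2074.33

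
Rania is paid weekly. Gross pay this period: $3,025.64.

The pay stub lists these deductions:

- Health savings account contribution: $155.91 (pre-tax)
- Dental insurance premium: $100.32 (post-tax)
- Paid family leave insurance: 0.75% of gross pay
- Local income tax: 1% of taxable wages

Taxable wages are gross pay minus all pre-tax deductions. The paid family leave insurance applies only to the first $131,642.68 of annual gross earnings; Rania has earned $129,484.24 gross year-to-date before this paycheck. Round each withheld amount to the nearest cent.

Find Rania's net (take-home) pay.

Health savings account contribution: $155.91
Taxable wages = $3,025.64 − $155.91 = $2,869.73
Local income tax: $2,869.73 × 0.01 = $28.70
Paid family leave insurance: only $131,642.68 − $129,484.24 = $2,158.44 of this check is subject → $2,158.44 × 0.0075 = $16.19
Dental insurance premium: $100.32
Total deductions = $155.91 + $28.70 + $16.19 + $100.32 = $301.12
Net pay = $3,025.64 − $301.12 = $2,724.52

$2,724.52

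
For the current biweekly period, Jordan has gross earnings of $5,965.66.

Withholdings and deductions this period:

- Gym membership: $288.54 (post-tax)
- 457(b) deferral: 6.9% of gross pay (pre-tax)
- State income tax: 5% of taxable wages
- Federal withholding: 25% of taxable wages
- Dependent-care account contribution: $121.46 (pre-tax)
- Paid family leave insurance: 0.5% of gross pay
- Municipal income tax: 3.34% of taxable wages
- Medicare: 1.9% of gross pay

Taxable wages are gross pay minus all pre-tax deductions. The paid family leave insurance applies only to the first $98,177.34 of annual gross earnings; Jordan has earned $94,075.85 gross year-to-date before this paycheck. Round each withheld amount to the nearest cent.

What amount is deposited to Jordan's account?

Dependent-care account contribution: $121.46
457(b) deferral: $5,965.66 × 0.069 = $411.63
Pre-tax total = $121.46 + $411.63 = $533.09
Taxable wages = $5,965.66 − $533.09 = $5,432.57
Federal withholding: $5,432.57 × 0.25 = $1,358.14
State income tax: $5,432.57 × 0.05 = $271.63
Municipal income tax: $5,432.57 × 0.0334 = $181.45
Medicare: $5,965.66 × 0.019 = $113.35
Paid family leave insurance: only $98,177.34 − $94,075.85 = $4,101.49 of this check is subject → $4,101.49 × 0.005 = $20.51
Gym membership: $288.54
Total deductions = $121.46 + $411.63 + $1,358.14 + $271.63 + $181.45 + $113.35 + $20.51 + $288.54 = $2,766.71
Net pay = $5,965.66 − $2,766.71 = $3,198.95

$3,198.95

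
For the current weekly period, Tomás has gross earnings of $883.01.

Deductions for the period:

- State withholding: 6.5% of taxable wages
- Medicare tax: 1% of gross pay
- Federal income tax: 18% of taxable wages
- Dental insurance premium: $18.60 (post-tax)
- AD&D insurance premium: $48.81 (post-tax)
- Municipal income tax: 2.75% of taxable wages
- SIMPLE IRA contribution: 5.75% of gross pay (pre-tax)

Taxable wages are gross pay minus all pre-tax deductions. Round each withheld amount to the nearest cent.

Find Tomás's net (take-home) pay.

SIMPLE IRA contribution: $883.01 × 0.0575 = $50.77
Taxable wages = $883.01 − $50.77 = $832.24
Federal income tax: $832.24 × 0.18 = $149.80
State withholding: $832.24 × 0.065 = $54.10
Municipal income tax: $832.24 × 0.0275 = $22.89
Medicare tax: $883.01 × 0.01 = $8.83
Dental insurance premium: $18.60
AD&D insurance premium: $48.81
Total deductions = $50.77 + $149.80 + $54.10 + $22.89 + $8.83 + $18.60 + $48.81 = $353.80
Net pay = $883.01 − $353.80 = $529.21

$529.21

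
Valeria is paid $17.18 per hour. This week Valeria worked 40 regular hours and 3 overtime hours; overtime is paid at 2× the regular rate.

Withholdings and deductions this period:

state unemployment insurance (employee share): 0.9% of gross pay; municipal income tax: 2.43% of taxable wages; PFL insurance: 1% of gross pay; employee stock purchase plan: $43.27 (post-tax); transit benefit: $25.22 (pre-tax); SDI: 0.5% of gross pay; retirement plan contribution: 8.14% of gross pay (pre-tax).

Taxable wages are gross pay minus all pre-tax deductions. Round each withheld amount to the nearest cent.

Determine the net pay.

$621.47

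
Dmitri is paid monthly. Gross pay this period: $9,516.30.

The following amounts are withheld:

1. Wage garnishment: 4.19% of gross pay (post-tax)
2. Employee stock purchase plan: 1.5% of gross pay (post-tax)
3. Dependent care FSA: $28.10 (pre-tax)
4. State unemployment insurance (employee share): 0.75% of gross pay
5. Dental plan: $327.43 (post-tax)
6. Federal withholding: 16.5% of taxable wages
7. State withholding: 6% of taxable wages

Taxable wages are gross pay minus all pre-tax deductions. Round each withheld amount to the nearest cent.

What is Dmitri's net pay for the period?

Dependent care FSA: $28.10
Taxable wages = $9,516.30 − $28.10 = $9,488.20
Federal withholding: $9,488.20 × 0.165 = $1,565.55
State withholding: $9,488.20 × 0.06 = $569.29
State unemployment insurance (employee share): $9,516.30 × 0.0075 = $71.37
Employee stock purchase plan: $9,516.30 × 0.015 = $142.74
Wage garnishment: $9,516.30 × 0.0419 = $398.73
Dental plan: $327.43
Total deductions = $28.10 + $1,565.55 + $569.29 + $71.37 + $142.74 + $398.73 + $327.43 = $3,103.21
Net pay = $9,516.30 − $3,103.21 = $6,413.09

$6,413.09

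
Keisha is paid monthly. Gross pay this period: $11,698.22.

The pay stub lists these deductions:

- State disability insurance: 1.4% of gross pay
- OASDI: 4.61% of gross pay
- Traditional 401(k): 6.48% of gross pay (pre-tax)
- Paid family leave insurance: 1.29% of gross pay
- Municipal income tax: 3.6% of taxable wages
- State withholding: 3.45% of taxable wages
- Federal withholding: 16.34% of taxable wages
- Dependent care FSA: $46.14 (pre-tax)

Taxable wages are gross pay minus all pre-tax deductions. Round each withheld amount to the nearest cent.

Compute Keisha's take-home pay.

Dependent care FSA: $46.14
Traditional 401(k): $11,698.22 × 0.0648 = $758.04
Pre-tax total = $46.14 + $758.04 = $804.18
Taxable wages = $11,698.22 − $804.18 = $10,894.04
Municipal income tax: $10,894.04 × 0.036 = $392.19
State withholding: $10,894.04 × 0.0345 = $375.84
Federal withholding: $10,894.04 × 0.1634 = $1,780.09
OASDI: $11,698.22 × 0.0461 = $539.29
Paid family leave insurance: $11,698.22 × 0.0129 = $150.91
State disability insurance: $11,698.22 × 0.014 = $163.78
Total deductions = $46.14 + $758.04 + $392.19 + $375.84 + $1,780.09 + $539.29 + $150.91 + $163.78 = $4,206.28
Net pay = $11,698.22 − $4,206.28 = $7,491.94

$7,491.94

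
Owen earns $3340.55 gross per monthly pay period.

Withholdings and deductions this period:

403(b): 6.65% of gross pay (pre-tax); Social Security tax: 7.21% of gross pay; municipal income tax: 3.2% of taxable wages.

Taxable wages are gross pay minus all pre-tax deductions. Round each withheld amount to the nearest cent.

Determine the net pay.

$2777.76

403(b): $3340.55 × 0.0665 = $222.15
Taxable wages = $3340.55 − $222.15 = $3118.40
Municipal income tax: $3118.40 × 0.032 = $99.79
Social Security tax: $3340.55 × 0.0721 = $240.85
Total deductions = $222.15 + $99.79 + $240.85 = $562.79
Net pay = $3340.55 − $562.79 = $2777.76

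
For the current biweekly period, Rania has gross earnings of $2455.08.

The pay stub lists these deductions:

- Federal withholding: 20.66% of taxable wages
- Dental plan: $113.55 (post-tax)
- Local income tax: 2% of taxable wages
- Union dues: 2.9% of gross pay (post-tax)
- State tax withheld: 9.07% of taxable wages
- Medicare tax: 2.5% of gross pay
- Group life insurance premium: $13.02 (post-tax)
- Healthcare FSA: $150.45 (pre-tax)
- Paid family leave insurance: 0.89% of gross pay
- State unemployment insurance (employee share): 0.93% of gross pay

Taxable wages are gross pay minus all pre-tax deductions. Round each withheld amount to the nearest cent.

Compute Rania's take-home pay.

$1269.54

Healthcare FSA: $150.45
Taxable wages = $2455.08 − $150.45 = $2304.63
State tax withheld: $2304.63 × 0.0907 = $209.03
Federal withholding: $2304.63 × 0.2066 = $476.14
Local income tax: $2304.63 × 0.02 = $46.09
Medicare tax: $2455.08 × 0.025 = $61.38
Paid family leave insurance: $2455.08 × 0.0089 = $21.85
State unemployment insurance (employee share): $2455.08 × 0.0093 = $22.83
Union dues: $2455.08 × 0.029 = $71.20
Dental plan: $113.55
Group life insurance premium: $13.02
Total deductions = $150.45 + $209.03 + $476.14 + $46.09 + $61.38 + $21.85 + $22.83 + $71.20 + $113.55 + $13.02 = $1185.54
Net pay = $2455.08 − $1185.54 = $1269.54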